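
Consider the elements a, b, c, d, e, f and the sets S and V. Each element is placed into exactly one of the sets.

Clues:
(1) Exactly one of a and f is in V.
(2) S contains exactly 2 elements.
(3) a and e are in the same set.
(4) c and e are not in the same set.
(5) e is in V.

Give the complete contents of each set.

S = {c, f}; V = {a, b, d, e}

From (5): e ∈ V.
(3): a matches e: a ∉ S.
(3): a matches e: a ∈ V.
(4): c ∉ V.
Only one set left: c ∈ S.
(1) (exactly one): f ∉ V.
Only one set left: f ∈ S.
(2): S already has 2, so the rest are out.
Only one set left: b ∈ V.
Only one set left: d ∈ V.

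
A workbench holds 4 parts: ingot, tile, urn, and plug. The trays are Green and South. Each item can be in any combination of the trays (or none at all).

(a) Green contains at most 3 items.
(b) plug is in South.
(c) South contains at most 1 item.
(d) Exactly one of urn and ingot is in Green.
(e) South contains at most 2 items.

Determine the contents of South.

From (b): plug ∈ South.
(c): South already has 1, so the rest are out.

South = {plug}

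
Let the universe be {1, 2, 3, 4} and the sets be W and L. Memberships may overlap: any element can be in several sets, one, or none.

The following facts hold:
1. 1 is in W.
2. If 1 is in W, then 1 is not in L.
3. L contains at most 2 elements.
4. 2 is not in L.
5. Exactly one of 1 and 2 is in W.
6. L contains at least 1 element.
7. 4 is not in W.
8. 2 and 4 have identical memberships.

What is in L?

L = {3}

From (1): 1 ∈ W.
From (4): 2 ∉ L.
From (7): 4 ∉ W.
(2): 1 ∉ L.
(5) (exactly one): 2 ∉ W.
(8): 4 matches 2: 4 ∉ L.
(6): only 1 candidates remain for L, so all are in.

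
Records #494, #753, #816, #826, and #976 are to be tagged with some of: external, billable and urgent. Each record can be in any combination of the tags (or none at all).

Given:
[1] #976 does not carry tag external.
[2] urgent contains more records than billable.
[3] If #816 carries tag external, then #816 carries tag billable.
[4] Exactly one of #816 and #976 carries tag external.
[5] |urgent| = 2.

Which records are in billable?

billable = {#816}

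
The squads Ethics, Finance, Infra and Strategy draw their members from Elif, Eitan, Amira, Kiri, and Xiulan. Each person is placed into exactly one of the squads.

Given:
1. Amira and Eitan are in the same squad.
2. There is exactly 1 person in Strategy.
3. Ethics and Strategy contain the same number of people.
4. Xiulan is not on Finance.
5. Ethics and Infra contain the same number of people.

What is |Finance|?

2

From (4): Xiulan ∉ Finance.
Suppose Elif ∈ Finance: no assignment then satisfies all the clues, so Elif ∉ Finance.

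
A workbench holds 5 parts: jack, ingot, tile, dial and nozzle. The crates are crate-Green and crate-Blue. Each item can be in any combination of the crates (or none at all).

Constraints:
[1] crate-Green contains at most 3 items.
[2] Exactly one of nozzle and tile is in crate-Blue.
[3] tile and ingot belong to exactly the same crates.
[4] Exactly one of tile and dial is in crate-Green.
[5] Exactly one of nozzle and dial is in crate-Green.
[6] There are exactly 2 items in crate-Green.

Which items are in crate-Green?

crate-Green = {dial, jack}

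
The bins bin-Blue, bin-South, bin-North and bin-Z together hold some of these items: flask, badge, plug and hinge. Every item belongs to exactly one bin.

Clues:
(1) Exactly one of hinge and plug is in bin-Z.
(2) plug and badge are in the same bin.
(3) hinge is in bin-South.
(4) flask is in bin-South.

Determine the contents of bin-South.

From (3): hinge ∈ bin-South.
From (4): flask ∈ bin-South.
(1) (exactly one): plug ∈ bin-Z.
(2): badge matches plug: badge ∉ bin-Blue.
(2): badge matches plug: badge ∉ bin-South.
(2): badge matches plug: badge ∉ bin-North.
(2): badge matches plug: badge ∈ bin-Z.

bin-South = {flask, hinge}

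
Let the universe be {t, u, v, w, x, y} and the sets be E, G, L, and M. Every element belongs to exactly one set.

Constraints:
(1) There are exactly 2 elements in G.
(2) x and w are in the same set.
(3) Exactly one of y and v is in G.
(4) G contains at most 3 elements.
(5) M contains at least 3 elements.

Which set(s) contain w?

w: M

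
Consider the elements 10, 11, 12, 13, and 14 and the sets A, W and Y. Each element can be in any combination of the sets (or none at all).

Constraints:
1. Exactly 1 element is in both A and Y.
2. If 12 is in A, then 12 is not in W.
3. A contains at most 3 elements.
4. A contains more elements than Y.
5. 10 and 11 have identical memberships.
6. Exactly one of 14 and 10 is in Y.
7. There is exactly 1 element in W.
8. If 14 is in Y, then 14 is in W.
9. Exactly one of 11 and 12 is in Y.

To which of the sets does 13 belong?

13: none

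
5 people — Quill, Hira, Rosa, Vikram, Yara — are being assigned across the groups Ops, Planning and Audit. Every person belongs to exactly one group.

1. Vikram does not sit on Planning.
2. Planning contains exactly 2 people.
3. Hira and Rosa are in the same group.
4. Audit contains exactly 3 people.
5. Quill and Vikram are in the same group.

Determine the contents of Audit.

Audit = {Quill, Vikram, Yara}

From (1): Vikram ∉ Planning.
(5): Quill matches Vikram: Quill ∉ Planning.
Suppose Quill ∉ Audit: no assignment then satisfies all the clues, so Quill ∈ Audit.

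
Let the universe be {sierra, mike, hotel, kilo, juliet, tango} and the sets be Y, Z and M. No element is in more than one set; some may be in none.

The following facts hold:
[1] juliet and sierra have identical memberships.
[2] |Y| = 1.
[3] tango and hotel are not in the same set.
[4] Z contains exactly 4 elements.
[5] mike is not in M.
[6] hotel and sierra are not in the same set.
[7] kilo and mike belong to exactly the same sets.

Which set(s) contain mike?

mike: Z

From (5): mike ∉ M.
(7): kilo matches mike: kilo ∉ M.
Suppose mike ∈ Y: no assignment then satisfies all the clues, so mike ∉ Y.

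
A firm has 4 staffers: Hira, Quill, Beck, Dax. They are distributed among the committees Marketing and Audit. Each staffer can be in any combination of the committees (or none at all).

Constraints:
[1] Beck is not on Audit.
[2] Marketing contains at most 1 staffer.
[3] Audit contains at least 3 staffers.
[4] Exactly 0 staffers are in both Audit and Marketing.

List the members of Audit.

Audit = {Dax, Hira, Quill}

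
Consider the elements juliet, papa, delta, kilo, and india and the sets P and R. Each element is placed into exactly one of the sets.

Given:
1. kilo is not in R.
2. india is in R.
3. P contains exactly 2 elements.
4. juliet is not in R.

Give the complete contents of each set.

P = {juliet, kilo}; R = {delta, india, papa}

From (1): kilo ∉ R.
From (2): india ∈ R.
From (4): juliet ∉ R.
Only one set left: juliet ∈ P.
Only one set left: kilo ∈ P.
(3): P already has 2, so the rest are out.
Only one set left: papa ∈ R.
Only one set left: delta ∈ R.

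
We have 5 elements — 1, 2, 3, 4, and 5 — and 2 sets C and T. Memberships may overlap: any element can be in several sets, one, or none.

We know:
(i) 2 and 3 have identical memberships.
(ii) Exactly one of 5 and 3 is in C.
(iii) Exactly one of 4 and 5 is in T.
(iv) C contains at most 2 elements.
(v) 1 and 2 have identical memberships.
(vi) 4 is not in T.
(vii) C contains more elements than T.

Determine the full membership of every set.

C = {4, 5}; T = {5}

From (vi): 4 ∉ T.
(iii) (exactly one): 5 ∈ T.
Suppose 1 ∈ C: no assignment then satisfies all the clues, so 1 ∉ C.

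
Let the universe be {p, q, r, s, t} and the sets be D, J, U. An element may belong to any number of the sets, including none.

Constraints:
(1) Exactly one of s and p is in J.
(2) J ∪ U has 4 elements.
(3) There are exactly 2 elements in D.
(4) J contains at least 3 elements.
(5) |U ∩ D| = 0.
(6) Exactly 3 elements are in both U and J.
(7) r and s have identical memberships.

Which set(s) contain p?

p: D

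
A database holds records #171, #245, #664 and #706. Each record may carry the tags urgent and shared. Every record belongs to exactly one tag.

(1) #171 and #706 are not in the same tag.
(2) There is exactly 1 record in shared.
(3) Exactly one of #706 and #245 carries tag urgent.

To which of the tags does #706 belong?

#706: shared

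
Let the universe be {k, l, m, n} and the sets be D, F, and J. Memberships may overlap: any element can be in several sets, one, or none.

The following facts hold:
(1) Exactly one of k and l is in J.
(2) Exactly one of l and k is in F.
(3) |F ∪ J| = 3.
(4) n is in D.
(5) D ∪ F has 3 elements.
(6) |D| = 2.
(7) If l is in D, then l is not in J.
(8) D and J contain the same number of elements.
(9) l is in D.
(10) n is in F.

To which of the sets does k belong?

From (4): n ∈ D.
From (9): l ∈ D.
From (10): n ∈ F.
(6): D already has 2, so the rest are out.
(7): l ∉ J.
(1) (exactly one): k ∈ J.
Suppose k ∉ F: no assignment then satisfies all the clues, so k ∈ F.

k: F, J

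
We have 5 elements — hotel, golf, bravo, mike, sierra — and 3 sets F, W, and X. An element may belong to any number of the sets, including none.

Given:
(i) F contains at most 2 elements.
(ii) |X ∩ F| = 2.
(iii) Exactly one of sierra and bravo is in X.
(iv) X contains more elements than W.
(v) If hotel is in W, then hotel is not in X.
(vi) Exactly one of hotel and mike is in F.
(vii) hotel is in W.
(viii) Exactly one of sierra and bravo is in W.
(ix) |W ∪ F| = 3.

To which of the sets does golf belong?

golf: X

From (vii): hotel ∈ W.
(v): hotel ∉ X.
Suppose golf ∈ F: no assignment then satisfies all the clues, so golf ∉ F.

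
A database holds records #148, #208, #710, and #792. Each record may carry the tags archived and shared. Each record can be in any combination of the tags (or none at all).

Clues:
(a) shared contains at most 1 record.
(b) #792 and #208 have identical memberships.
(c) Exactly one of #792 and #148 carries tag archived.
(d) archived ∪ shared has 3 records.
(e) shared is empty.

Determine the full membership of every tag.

archived = {#208, #710, #792}; shared = {}

(e): shared already has 0, so the rest are out.
Suppose #148 ∈ archived: no assignment then satisfies all the clues, so #148 ∉ archived.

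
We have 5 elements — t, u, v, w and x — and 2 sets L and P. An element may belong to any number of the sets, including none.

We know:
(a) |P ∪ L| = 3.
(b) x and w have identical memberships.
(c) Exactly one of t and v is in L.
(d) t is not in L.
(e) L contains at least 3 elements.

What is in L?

L = {v, w, x}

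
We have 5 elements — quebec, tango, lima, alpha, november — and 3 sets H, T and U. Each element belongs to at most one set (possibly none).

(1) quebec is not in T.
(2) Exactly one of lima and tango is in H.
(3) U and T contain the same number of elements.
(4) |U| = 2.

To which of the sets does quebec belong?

From (1): quebec ∉ T.
Suppose quebec ∈ H: no assignment then satisfies all the clues, so quebec ∉ H.

quebec: U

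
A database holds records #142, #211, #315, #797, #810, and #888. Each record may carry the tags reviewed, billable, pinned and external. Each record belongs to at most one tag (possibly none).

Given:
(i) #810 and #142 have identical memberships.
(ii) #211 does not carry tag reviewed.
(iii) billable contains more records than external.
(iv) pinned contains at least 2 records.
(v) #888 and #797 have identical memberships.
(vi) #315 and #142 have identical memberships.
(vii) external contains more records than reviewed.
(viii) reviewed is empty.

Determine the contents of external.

external = {#211}

From (ii): #211 ∉ reviewed.
(viii): reviewed already has 0, so the rest are out.
Suppose #142 ∈ external: no assignment then satisfies all the clues, so #142 ∉ external.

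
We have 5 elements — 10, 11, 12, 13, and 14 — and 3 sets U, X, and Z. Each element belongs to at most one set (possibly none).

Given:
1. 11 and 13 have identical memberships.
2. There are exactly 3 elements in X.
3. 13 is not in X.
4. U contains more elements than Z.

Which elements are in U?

U = {11, 13}

From (3): 13 ∉ X.
(1): 11 matches 13: 11 ∉ X.
(2): only 3 candidates remain for X, so all are in.
Suppose 11 ∉ U: no assignment then satisfies all the clues, so 11 ∈ U.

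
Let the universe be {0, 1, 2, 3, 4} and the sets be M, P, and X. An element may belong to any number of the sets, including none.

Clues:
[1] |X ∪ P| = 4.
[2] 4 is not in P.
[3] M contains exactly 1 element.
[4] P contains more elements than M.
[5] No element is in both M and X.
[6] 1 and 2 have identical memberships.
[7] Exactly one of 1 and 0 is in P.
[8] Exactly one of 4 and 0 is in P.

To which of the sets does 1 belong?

1: X

From (2): 4 ∉ P.
(8) (exactly one): 0 ∈ P.
(7) (exactly one): 1 ∉ P.
(6): 2 matches 1: 2 ∉ P.
Suppose 1 ∈ M: no assignment then satisfies all the clues, so 1 ∉ M.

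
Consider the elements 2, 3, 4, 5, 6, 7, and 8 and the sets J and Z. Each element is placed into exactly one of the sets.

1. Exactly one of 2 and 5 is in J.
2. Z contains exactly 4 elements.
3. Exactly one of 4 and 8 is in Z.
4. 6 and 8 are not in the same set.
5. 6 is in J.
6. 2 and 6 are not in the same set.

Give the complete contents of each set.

J = {4, 5, 6}; Z = {2, 3, 7, 8}

From (5): 6 ∈ J.
(4): 8 ∉ J.
(6): 2 ∉ J.
Only one set left: 2 ∈ Z.
Only one set left: 8 ∈ Z.
(1) (exactly one): 5 ∈ J.
(3) (exactly one): 4 ∉ Z.
Only one set left: 4 ∈ J.
(2): only 4 candidates remain for Z, so all are in.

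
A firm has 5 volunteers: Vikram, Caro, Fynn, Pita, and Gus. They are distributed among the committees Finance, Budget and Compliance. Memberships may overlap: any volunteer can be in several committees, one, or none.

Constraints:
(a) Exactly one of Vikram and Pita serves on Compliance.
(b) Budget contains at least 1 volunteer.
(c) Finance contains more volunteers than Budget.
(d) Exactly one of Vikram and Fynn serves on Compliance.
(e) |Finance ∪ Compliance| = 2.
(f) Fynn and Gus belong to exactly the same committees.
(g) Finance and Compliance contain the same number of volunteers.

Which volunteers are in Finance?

Finance = {Caro, Vikram}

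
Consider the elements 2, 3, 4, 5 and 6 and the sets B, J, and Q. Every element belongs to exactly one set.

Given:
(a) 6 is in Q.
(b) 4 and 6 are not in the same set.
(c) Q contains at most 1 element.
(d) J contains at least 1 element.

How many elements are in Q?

From (a): 6 ∈ Q.
(b): 4 ∉ Q.
(c): Q already has 1, so the rest are out.

1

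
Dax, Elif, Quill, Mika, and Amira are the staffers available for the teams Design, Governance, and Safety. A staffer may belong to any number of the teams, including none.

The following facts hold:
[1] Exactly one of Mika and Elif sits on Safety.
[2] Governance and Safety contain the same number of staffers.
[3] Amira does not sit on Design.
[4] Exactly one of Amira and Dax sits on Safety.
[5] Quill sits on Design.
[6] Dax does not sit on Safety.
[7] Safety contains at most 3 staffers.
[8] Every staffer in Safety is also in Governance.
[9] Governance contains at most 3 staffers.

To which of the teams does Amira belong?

From (3): Amira ∉ Design.
From (5): Quill ∈ Design.
From (6): Dax ∉ Safety.
(4) (exactly one): Amira ∈ Safety.
(8) with Amira ∈ Safety: Amira ∈ Governance.

Amira: Governance, Safety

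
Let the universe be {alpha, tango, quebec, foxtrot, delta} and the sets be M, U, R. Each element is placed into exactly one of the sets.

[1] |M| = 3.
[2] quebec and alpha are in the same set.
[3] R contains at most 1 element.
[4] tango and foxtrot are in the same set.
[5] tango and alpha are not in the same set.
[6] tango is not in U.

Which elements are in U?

U = {alpha, quebec}

From (6): tango ∉ U.
(4): foxtrot matches tango: foxtrot ∉ U.
Suppose alpha ∉ U: no assignment then satisfies all the clues, so alpha ∈ U.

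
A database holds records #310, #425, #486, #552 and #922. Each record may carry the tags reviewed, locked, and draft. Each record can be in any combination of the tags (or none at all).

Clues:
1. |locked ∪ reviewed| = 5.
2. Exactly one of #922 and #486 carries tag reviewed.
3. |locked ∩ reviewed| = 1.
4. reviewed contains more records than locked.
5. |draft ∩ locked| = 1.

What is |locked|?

2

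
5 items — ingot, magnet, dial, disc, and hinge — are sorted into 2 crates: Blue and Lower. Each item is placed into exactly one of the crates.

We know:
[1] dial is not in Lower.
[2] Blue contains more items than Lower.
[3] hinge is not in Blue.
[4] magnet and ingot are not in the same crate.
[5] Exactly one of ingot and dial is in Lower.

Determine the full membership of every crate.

From (1): dial ∉ Lower.
From (3): hinge ∉ Blue.
(5) (exactly one): ingot ∈ Lower.
Only one crate left: dial ∈ Blue.
Only one crate left: hinge ∈ Lower.
(4): magnet ∉ Lower.
Only one crate left: magnet ∈ Blue.
Suppose disc ∉ Blue: no assignment then satisfies all the clues, so disc ∈ Blue.

Blue = {dial, disc, magnet}; Lower = {hinge, ingot}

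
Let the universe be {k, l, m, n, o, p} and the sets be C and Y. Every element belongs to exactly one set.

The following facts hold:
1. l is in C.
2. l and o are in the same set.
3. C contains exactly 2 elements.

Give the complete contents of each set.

C = {l, o}; Y = {k, m, n, p}

From (1): l ∈ C.
(2): o matches l: o ∈ C.
(3): C already has 2, so the rest are out.
Only one set left: k ∈ Y.
Only one set left: m ∈ Y.
Only one set left: n ∈ Y.
Only one set left: p ∈ Y.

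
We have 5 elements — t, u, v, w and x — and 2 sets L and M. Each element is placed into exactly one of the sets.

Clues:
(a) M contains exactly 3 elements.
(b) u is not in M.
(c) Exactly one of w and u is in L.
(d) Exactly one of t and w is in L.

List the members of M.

M = {v, w, x}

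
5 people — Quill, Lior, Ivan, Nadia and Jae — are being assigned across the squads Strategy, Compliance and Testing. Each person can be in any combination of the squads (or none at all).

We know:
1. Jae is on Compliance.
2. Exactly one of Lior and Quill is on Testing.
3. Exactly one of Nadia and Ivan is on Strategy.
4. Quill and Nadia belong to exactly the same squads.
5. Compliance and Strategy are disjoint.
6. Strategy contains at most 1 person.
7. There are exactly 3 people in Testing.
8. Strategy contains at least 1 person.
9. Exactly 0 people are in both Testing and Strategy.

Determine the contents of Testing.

From (1): Jae ∈ Compliance.
(5) (disjoint): Jae ∉ Strategy.
Suppose Quill ∉ Testing: no assignment then satisfies all the clues, so Quill ∈ Testing.

Testing = {Jae, Nadia, Quill}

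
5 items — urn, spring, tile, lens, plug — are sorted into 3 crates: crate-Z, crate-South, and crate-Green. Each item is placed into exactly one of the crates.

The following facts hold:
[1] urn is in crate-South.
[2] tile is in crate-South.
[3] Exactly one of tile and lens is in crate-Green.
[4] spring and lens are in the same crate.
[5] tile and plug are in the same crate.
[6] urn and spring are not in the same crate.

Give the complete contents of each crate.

crate-Z = {}; crate-South = {plug, tile, urn}; crate-Green = {lens, spring}

From (1): urn ∈ crate-South.
From (2): tile ∈ crate-South.
(3) (exactly one): lens ∈ crate-Green.
(4): spring matches lens: spring ∉ crate-Z.
(4): spring matches lens: spring ∉ crate-South.
(4): spring matches lens: spring ∈ crate-Green.
(5): plug matches tile: plug ∉ crate-Z.
(5): plug matches tile: plug ∈ crate-South.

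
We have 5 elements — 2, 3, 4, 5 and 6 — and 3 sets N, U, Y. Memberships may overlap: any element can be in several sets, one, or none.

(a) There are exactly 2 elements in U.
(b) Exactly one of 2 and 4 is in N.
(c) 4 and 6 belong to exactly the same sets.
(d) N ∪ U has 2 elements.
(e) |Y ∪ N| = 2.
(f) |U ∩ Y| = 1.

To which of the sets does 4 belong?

4: none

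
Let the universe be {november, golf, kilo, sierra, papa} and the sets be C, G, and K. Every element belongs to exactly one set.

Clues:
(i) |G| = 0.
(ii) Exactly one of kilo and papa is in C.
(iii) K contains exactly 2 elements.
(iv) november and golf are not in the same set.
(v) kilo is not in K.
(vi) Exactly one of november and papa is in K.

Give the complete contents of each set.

C = {kilo, november, sierra}; G = {}; K = {golf, papa}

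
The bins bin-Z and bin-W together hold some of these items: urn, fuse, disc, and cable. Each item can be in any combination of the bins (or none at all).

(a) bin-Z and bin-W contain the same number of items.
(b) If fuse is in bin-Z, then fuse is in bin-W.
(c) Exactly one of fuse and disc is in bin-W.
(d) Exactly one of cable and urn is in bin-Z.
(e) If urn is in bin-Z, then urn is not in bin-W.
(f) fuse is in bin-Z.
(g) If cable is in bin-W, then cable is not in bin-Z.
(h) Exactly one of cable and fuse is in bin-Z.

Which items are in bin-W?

bin-W = {cable, fuse}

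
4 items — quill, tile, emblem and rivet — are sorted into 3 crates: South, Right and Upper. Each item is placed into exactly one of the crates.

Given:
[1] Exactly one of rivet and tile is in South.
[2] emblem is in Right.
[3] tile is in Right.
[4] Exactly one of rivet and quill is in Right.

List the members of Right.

From (2): emblem ∈ Right.
From (3): tile ∈ Right.
(1) (exactly one): rivet ∈ South.
(4) (exactly one): quill ∈ Right.

Right = {emblem, quill, tile}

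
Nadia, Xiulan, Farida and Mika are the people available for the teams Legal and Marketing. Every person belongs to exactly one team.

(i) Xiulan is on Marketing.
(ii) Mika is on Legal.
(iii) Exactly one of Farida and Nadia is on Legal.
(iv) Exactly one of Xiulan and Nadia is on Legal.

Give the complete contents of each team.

Legal = {Mika, Nadia}; Marketing = {Farida, Xiulan}

From (i): Xiulan ∈ Marketing.
From (ii): Mika ∈ Legal.
(iv) (exactly one): Nadia ∈ Legal.
(iii) (exactly one): Farida ∉ Legal.
Only one team left: Farida ∈ Marketing.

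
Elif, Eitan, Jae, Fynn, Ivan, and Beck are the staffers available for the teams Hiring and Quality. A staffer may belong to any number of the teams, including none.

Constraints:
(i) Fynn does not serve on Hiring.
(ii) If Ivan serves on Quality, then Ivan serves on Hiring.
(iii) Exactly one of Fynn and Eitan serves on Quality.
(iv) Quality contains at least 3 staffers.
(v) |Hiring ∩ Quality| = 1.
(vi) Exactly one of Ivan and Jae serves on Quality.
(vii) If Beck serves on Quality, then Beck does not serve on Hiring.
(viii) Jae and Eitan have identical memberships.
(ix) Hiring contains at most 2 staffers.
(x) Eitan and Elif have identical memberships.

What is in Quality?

Quality = {Beck, Fynn, Ivan}

From (i): Fynn ∉ Hiring.
Suppose Elif ∈ Quality: no assignment then satisfies all the clues, so Elif ∉ Quality.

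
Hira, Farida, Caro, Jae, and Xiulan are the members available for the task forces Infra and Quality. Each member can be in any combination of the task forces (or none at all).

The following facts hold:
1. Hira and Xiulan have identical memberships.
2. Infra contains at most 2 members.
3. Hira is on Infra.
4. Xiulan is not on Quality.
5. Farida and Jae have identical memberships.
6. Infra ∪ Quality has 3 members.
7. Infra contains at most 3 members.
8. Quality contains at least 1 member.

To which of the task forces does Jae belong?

Jae: none

From (3): Hira ∈ Infra.
From (4): Xiulan ∉ Quality.
(1): Xiulan matches Hira: Xiulan ∈ Infra.
(1): Hira matches Xiulan: Hira ∉ Quality.
(2): Infra already has 2, so the rest are out.
Suppose Jae ∈ Quality: no assignment then satisfies all the clues, so Jae ∉ Quality.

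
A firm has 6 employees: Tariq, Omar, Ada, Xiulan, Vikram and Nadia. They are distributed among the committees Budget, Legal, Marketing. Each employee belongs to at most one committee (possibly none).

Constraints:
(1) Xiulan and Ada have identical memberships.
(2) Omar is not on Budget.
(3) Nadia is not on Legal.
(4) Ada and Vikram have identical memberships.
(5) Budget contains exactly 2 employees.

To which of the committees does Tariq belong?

From (2): Omar ∉ Budget.
From (3): Nadia ∉ Legal.
Suppose Tariq ∉ Budget: no assignment then satisfies all the clues, so Tariq ∈ Budget.

Tariq: Budget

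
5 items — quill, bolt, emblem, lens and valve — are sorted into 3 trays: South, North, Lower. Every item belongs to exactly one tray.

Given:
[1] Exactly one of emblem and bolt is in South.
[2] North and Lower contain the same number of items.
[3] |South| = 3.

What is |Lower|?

1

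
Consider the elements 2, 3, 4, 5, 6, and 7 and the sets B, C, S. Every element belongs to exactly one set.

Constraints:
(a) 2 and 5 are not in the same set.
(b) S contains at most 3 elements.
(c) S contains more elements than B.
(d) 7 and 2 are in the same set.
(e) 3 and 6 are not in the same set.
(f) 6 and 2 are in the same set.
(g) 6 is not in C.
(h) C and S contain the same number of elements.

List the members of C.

C = {3, 4, 5}

From (g): 6 ∉ C.
(f): 2 matches 6: 2 ∉ C.
(d): 7 matches 2: 7 ∉ C.
Suppose 3 ∉ C: no assignment then satisfies all the clues, so 3 ∈ C.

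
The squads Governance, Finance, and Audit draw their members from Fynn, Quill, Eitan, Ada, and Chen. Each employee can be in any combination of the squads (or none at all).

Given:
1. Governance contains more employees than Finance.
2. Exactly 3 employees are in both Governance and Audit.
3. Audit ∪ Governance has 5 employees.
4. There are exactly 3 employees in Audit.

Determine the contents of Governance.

Governance = {Ada, Chen, Eitan, Fynn, Quill}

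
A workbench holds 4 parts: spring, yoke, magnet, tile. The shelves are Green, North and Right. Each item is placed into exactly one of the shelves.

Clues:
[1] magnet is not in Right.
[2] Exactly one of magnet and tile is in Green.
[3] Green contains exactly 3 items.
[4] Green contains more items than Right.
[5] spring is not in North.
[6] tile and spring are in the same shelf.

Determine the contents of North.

North = {magnet}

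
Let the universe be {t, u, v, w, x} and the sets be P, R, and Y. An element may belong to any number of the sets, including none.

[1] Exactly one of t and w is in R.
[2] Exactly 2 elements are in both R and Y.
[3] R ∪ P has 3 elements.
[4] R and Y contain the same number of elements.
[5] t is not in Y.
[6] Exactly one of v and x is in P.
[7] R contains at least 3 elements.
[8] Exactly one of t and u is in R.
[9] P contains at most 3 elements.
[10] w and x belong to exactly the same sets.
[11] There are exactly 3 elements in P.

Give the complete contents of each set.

P = {u, w, x}; R = {u, w, x}; Y = {v, w, x}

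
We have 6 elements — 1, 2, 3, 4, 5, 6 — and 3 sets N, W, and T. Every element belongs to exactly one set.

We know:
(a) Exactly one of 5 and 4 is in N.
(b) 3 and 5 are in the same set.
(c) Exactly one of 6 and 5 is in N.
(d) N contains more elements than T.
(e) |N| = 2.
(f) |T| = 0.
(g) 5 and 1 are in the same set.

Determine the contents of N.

N = {4, 6}

(f): T already has 0, so the rest are out.
Suppose 1 ∈ N: no assignment then satisfies all the clues, so 1 ∉ N.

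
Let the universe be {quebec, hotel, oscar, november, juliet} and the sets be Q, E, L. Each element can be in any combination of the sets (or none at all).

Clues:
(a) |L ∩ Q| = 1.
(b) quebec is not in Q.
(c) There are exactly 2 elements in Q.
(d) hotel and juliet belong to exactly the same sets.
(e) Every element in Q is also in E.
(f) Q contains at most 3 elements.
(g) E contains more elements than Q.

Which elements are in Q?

Q = {november, oscar}

From (b): quebec ∉ Q.
Suppose hotel ∈ Q: no assignment then satisfies all the clues, so hotel ∉ Q.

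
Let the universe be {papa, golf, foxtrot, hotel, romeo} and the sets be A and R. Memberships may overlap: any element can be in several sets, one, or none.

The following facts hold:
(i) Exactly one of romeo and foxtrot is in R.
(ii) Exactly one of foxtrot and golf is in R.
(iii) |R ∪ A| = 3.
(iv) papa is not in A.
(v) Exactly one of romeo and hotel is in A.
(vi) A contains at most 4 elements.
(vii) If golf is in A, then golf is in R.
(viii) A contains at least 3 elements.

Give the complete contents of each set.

From (iv): papa ∉ A.
Suppose papa ∈ R: no assignment then satisfies all the clues, so papa ∉ R.

A = {foxtrot, golf, romeo}; R = {golf, romeo}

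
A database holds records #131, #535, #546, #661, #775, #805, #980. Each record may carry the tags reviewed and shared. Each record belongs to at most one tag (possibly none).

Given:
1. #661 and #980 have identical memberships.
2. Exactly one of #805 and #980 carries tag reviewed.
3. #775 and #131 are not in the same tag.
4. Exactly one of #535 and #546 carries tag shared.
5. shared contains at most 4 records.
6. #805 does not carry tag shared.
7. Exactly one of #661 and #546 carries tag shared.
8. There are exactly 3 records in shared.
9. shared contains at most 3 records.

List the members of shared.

shared = {#535, #661, #980}

From (6): #805 ∉ shared.
Suppose #131 ∈ shared: no assignment then satisfies all the clues, so #131 ∉ shared.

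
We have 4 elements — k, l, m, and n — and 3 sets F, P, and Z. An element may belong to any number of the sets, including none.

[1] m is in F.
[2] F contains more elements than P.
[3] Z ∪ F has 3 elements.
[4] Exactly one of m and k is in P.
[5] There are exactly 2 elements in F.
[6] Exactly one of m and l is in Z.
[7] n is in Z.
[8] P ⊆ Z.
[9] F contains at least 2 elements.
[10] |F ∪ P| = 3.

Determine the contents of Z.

Z = {k, m, n}

From (1): m ∈ F.
From (7): n ∈ Z.
Suppose k ∉ Z: no assignment then satisfies all the clues, so k ∈ Z.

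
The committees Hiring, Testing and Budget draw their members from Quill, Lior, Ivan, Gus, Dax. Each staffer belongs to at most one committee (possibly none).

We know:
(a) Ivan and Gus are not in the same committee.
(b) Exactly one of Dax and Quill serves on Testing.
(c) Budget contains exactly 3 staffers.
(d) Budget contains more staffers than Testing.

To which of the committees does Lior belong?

Lior: Budget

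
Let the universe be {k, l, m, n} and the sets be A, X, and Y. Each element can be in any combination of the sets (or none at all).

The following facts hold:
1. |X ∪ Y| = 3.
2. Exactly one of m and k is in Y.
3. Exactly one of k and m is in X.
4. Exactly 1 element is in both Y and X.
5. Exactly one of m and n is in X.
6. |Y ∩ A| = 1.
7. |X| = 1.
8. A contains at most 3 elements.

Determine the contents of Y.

Y = {l, m, n}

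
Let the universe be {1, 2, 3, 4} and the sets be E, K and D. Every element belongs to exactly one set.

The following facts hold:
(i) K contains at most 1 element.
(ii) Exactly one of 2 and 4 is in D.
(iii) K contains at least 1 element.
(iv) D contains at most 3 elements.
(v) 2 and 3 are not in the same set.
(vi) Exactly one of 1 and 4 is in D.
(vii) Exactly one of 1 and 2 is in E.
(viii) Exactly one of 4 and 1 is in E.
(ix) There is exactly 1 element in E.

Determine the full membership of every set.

E = {1}; K = {2}; D = {3, 4}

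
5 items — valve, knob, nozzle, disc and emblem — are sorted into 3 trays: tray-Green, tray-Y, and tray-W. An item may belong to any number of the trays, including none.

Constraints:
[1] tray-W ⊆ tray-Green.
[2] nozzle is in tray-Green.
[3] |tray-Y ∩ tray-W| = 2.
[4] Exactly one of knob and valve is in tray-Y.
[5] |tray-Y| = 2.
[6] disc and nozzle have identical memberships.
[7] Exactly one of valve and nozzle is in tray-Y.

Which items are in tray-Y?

tray-Y = {emblem, valve}

From (2): nozzle ∈ tray-Green.
(6): disc matches nozzle: disc ∈ tray-Green.
Suppose valve ∉ tray-Y: no assignment then satisfies all the clues, so valve ∈ tray-Y.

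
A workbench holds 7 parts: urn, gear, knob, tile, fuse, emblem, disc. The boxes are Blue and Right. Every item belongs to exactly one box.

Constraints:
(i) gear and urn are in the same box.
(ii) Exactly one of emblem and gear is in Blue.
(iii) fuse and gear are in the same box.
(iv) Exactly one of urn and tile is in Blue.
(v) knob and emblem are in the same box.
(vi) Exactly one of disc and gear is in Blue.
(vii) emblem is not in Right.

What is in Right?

From (vii): emblem ∉ Right.
(v): knob matches emblem: knob ∉ Right.
Only one box left: knob ∈ Blue.
Only one box left: emblem ∈ Blue.
(ii) (exactly one): gear ∉ Blue.
(iii): fuse matches gear: fuse ∉ Blue.
(vi) (exactly one): disc ∈ Blue.
Only one box left: gear ∈ Right.
Only one box left: fuse ∈ Right.
(i): urn matches gear: urn ∉ Blue.
(i): urn matches gear: urn ∈ Right.
(iv) (exactly one): tile ∈ Blue.

Right = {fuse, gear, urn}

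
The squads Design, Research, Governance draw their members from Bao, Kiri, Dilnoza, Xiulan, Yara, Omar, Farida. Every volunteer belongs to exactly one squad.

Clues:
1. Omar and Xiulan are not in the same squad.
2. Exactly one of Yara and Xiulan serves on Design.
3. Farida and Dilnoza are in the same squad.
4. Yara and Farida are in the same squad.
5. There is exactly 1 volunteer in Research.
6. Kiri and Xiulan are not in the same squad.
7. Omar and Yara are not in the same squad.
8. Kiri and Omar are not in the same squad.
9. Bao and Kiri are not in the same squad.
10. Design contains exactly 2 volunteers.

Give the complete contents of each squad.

Design = {Bao, Xiulan}; Research = {Omar}; Governance = {Dilnoza, Farida, Kiri, Yara}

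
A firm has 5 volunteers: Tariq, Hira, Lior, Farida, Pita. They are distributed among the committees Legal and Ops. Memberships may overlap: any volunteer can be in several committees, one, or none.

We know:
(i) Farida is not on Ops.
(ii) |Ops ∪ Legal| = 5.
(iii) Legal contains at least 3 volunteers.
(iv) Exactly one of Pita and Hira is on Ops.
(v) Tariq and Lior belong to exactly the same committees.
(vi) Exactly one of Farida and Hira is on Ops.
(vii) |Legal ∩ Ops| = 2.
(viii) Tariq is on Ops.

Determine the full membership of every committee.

Legal = {Farida, Lior, Pita, Tariq}; Ops = {Hira, Lior, Tariq}

From (i): Farida ∉ Ops.
From (viii): Tariq ∈ Ops.
(v): Lior matches Tariq: Lior ∈ Ops.
(vi) (exactly one): Hira ∈ Ops.
(iv) (exactly one): Pita ∉ Ops.
Suppose Tariq ∉ Legal: no assignment then satisfies all the clues, so Tariq ∈ Legal.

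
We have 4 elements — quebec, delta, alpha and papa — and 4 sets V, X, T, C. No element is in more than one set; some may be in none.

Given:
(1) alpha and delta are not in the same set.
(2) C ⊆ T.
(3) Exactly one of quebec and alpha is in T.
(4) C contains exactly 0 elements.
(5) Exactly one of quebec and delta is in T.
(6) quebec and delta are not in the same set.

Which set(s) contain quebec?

quebec: T

(4): C already has 0, so the rest are out.
Suppose quebec ∈ V: no assignment then satisfies all the clues, so quebec ∉ V.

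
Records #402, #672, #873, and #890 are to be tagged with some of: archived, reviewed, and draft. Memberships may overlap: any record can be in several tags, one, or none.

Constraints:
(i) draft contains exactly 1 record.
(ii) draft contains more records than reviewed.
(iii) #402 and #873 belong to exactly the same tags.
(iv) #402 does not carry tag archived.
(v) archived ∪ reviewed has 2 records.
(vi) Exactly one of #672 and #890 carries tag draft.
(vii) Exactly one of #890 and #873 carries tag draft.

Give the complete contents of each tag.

archived = {#672, #890}; reviewed = {}; draft = {#890}

From (iv): #402 ∉ archived.
(iii): #873 matches #402: #873 ∉ archived.
Suppose #402 ∈ reviewed: no assignment then satisfies all the clues, so #402 ∉ reviewed.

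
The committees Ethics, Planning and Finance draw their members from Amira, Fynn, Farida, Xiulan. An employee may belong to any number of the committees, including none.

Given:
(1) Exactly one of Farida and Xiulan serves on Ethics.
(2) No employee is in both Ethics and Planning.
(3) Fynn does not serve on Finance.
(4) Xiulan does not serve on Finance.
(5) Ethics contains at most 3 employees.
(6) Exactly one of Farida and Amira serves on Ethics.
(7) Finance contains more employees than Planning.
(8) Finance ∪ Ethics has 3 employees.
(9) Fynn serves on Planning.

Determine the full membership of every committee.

From (3): Fynn ∉ Finance.
From (4): Xiulan ∉ Finance.
From (9): Fynn ∈ Planning.
(2) (disjoint): Fynn ∉ Ethics.
Suppose Amira ∉ Ethics: no assignment then satisfies all the clues, so Amira ∈ Ethics.

Ethics = {Amira, Xiulan}; Planning = {Fynn}; Finance = {Amira, Farida}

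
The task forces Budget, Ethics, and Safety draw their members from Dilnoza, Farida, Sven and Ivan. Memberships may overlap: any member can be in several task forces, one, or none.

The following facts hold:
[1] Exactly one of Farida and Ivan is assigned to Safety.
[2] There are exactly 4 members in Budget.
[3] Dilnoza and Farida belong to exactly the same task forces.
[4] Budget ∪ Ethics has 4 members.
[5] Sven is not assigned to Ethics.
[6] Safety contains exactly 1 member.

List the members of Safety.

Safety = {Ivan}

From (5): Sven ∉ Ethics.
(2): only 4 candidates remain for Budget, so all are in.
Suppose Dilnoza ∈ Safety: no assignment then satisfies all the clues, so Dilnoza ∉ Safety.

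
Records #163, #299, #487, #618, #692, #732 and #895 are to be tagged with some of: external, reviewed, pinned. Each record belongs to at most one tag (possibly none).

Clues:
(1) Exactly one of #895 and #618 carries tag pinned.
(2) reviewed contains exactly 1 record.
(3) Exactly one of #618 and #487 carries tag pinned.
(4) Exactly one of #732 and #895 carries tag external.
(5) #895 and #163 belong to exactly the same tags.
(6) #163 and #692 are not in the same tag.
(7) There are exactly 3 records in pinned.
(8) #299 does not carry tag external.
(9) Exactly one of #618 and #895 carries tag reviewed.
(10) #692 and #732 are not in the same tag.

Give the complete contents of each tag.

external = {#732}; reviewed = {#618}; pinned = {#163, #487, #895}

From (8): #299 ∉ external.
Suppose #163 ∈ external: no assignment then satisfies all the clues, so #163 ∉ external.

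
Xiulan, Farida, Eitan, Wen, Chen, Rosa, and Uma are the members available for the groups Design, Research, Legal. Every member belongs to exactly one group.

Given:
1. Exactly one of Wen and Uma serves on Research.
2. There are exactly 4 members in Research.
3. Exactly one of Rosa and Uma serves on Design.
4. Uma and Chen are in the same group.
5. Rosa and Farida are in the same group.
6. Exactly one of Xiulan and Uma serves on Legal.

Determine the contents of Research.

Research = {Eitan, Farida, Rosa, Wen}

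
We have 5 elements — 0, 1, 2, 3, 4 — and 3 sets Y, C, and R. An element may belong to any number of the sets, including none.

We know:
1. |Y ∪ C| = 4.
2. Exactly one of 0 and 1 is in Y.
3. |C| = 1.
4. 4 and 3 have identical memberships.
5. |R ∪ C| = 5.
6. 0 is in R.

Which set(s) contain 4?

4: R, Y

From (6): 0 ∈ R.
Suppose 4 ∉ Y: no assignment then satisfies all the clues, so 4 ∈ Y.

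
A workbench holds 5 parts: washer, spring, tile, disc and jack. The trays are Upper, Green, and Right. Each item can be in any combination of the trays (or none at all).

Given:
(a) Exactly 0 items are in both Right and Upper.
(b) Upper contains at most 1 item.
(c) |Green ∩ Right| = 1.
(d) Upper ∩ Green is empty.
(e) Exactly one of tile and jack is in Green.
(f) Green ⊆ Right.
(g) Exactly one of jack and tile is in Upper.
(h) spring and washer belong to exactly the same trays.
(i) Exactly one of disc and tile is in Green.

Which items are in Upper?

Upper = {jack}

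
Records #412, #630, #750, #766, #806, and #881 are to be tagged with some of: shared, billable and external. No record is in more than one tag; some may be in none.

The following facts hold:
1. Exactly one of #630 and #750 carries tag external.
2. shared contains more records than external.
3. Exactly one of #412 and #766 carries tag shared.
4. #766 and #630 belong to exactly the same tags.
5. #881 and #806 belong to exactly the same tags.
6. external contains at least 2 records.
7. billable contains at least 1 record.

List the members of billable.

billable = {#750}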